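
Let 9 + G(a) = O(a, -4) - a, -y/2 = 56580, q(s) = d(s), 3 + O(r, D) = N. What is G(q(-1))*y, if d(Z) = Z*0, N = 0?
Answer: 1357920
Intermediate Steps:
O(r, D) = -3 (O(r, D) = -3 + 0 = -3)
d(Z) = 0
q(s) = 0
y = -113160 (y = -2*56580 = -113160)
G(a) = -12 - a (G(a) = -9 + (-3 - a) = -12 - a)
G(q(-1))*y = (-12 - 1*0)*(-113160) = (-12 + 0)*(-113160) = -12*(-113160) = 1357920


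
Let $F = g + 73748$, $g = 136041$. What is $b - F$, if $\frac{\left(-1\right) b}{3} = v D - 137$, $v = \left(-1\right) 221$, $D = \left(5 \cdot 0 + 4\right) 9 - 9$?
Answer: $-191477$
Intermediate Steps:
$D = 27$ ($D = \left(0 + 4\right) 9 - 9 = 4 \cdot 9 - 9 = 36 - 9 = 27$)
$v = -221$
$F = 209789$ ($F = 136041 + 73748 = 209789$)
$b = 18312$ ($b = - 3 \left(\left(-221\right) 27 - 137\right) = - 3 \left(-5967 - 137\right) = \left(-3\right) \left(-6104\right) = 18312$)
$b - F = 18312 - 209789 = -191477$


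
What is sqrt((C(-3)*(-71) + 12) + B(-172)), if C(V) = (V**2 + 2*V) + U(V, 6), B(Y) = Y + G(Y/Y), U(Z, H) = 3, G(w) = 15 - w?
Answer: 2*I*sqrt(143) ≈ 23.917*I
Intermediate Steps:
B(Y) = 14 + Y (B(Y) = Y + (15 - Y/Y) = Y + (15 - 1*1) = Y + (15 - 1) = Y + 14 = 14 + Y)
C(V) = 3 + V**2 + 2*V (C(V) = (V**2 + 2*V) + 3 = 3 + V**2 + 2*V)
sqrt((C(-3)*(-71) + 12) + B(-172)) = sqrt(((3 + (-3)**2 + 2*(-3))*(-71) + 12) + (14 - 172)) = sqrt(((3 + 9 - 6)*(-71) + 12) - 158) = sqrt((6*(-71) + 12) - 158) = sqrt((-426 + 12) - 158) = sqrt(-414 - 158) = sqrt(-572) = 2*I*sqrt(143)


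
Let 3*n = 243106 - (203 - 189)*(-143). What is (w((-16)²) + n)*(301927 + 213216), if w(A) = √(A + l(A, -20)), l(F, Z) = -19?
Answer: 126265670444/3 + 515143*√237 ≈ 4.2096e+10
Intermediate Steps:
w(A) = √(-19 + A) (w(A) = √(A - 19) = √(-19 + A))
n = 245108/3 (n = (243106 - (203 - 189)*(-143))/3 = (243106 - 14*(-143))/3 = (243106 - 1*(-2002))/3 = (243106 + 2002)/3 = (⅓)*245108 = 245108/3 ≈ 81703.)
(w((-16)²) + n)*(301927 + 213216) = (√(-19 + (-16)²) + 245108/3)*(301927 + 213216) = (√(-19 + 256) + 245108/3)*515143 = (√237 + 245108/3)*515143 = (245108/3 + √237)*515143 = 126265670444/3 + 515143*√237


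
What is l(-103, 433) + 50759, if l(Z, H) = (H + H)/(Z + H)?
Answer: 8375668/165 ≈ 50762.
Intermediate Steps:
l(Z, H) = 2*H/(H + Z) (l(Z, H) = (2*H)/(H + Z) = 2*H/(H + Z))
l(-103, 433) + 50759 = 2*433/(433 - 103) + 50759 = 2*433/330 + 50759 = 2*433*(1/330) + 50759 = 433/165 + 50759 = 8375668/165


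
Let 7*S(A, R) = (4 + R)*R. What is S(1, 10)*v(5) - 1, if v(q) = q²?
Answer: 499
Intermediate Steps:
S(A, R) = R*(4 + R)/7 (S(A, R) = ((4 + R)*R)/7 = (R*(4 + R))/7 = R*(4 + R)/7)
S(1, 10)*v(5) - 1 = ((⅐)*10*(4 + 10))*5² - 1 = ((⅐)*10*14)*25 - 1 = 20*25 - 1 = 500 - 1 = 499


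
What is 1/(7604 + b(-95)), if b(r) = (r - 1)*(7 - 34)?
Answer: 1/10196 ≈ 9.8078e-5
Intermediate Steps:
b(r) = 27 - 27*r (b(r) = (-1 + r)*(-27) = 27 - 27*r)
1/(7604 + b(-95)) = 1/(7604 + (27 - 27*(-95))) = 1/(7604 + (27 + 2565)) = 1/(7604 + 2592) = 1/10196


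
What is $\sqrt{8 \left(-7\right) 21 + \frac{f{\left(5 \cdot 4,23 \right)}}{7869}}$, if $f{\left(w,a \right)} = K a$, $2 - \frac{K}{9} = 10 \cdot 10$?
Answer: $\frac{21 i \sqrt{18387230}}{2623} \approx 34.33 i$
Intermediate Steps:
$K = -882$ ($K = 18 - 9 \cdot 10 \cdot 10 = 18 - 900 = -882$)
$f{\left(w,a \right)} = - 882 a$
$\sqrt{8 \left(-7\right) 21 + \frac{f{\left(5 \cdot 4,23 \right)}}{7869}} = \sqrt{8 \left(-7\right) 21 + \frac{\left(-882\right) 23}{7869}} = \sqrt{\left(-56\right) 21 - \frac{6762}{2623}} = \sqrt{-1176 - \frac{6762}{2623}} = \sqrt{- \frac{3091410}{2623}} = \frac{21 i \sqrt{18387230}}{2623}$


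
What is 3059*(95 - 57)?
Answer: 116242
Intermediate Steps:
3059*(95 - 57) = 3059*38 = 116242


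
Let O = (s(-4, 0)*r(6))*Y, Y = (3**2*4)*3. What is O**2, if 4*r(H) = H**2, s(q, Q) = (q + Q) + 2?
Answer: 3779136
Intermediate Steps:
s(q, Q) = 2 + Q + q (s(q, Q) = (Q + q) + 2 = 2 + Q + q)
r(H) = H**2/4
Y = 108 (Y = (9*4)*3 = 36*3 = 108)
O = -1944 (O = ((2 + 0 - 4)*((1/4)*6**2))*108 = -36/2*108 = -2*9*108 = -18*108 = -1944)
O**2 = (-1944)**2 = 3779136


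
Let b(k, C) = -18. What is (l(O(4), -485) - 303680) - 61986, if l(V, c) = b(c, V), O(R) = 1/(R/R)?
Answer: -365684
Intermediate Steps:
O(R) = 1 (O(R) = 1/1 = 1)
l(V, c) = -18
(l(O(4), -485) - 303680) - 61986 = (-18 - 303680) - 61986 = -303698 - 61986 = -365684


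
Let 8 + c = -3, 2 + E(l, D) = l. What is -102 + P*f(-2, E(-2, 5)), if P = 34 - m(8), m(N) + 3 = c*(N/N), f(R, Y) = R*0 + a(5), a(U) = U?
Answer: 138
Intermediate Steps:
E(l, D) = -2 + l
c = -11 (c = -8 - 3 = -11)
f(R, Y) = 5 (f(R, Y) = R*0 + 5 = 0 + 5 = 5)
m(N) = -14 (m(N) = -3 - 11*N/N = -3 - 11*1 = -3 - 11 = -14)
P = 48 (P = 34 - 1*(-14) = 34 + 14 = 48)
-102 + P*f(-2, E(-2, 5)) = -102 + 48*5 = -102 + 240 = 138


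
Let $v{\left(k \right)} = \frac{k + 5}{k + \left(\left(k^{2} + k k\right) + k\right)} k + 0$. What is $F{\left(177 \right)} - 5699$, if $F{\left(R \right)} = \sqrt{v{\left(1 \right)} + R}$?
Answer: $-5699 + \frac{\sqrt{714}}{2} \approx -5685.6$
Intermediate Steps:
$v{\left(k \right)} = \frac{k \left(5 + k\right)}{2 k + 2 k^{2}}$ ($v{\left(k \right)} = \frac{5 + k}{k + \left(\left(k^{2} + k^{2}\right) + k\right)} k + 0 = \frac{5 + k}{k + \left(2 k^{2} + k\right)} k + 0 = \frac{5 + k}{k + \left(k + 2 k^{2}\right)} k + 0 = \frac{5 + k}{2 k + 2 k^{2}} k + 0 = \frac{k \left(5 + k\right)}{2 k + 2 k^{2}} + 0 = \frac{k \left(5 + k\right)}{2 k + 2 k^{2}}$)
$F{\left(R \right)} = \sqrt{\frac{3}{2} + R}$ ($F{\left(R \right)} = \sqrt{\frac{5 + 1}{2 \left(1 + 1\right)} + R} = \sqrt{\frac{1}{2} \cdot \frac{1}{2} \cdot 6 + R} = \sqrt{\frac{3}{2} + R}$)
$F{\left(177 \right)} - 5699 = \frac{\sqrt{6 + 4 \cdot 177}}{2} - 5699 = \frac{\sqrt{6 + 708}}{2} - 5699 = \frac{\sqrt{714}}{2} - 5699 = -5699 + \frac{\sqrt{714}}{2}$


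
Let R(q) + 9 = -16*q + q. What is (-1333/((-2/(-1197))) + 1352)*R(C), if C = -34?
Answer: -798041397/2 ≈ -3.9902e+8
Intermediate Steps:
R(q) = -9 - 15*q (R(q) = -9 + (-16*q + q) = -9 - 15*q)
(-1333/((-2/(-1197))) + 1352)*R(C) = (-1333/((-2/(-1197))) + 1352)*(-9 - 15*(-34)) = (-1333/((-2*(-1/1197))) + 1352)*(-9 + 510) = (-1333/2/1197 + 1352)*501 = (-1333*1197/2 + 1352)*501 = (-1595601/2 + 1352)*501 = -1592897/2*501 = -798041397/2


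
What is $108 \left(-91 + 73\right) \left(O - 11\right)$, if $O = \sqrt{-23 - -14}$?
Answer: $21384 - 5832 i \approx 21384.0 - 5832.0 i$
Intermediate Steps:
$O = 3 i$ ($O = \sqrt{-23 + \left(-26 + 40\right)} = \sqrt{-23 + 14} = \sqrt{-9} = 3 i \approx 3.0 i$)
$108 \left(-91 + 73\right) \left(O - 11\right) = 108 \left(-91 + 73\right) \left(3 i - 11\right) = 108 \left(- 18 \left(-11 + 3 i\right)\right) = 108 \left(198 - 54 i\right) = 21384 - 5832 i$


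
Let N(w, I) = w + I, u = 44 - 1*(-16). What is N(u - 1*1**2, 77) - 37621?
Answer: -37485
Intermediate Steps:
u = 60 (u = 44 + 16 = 60)
N(w, I) = I + w
N(u - 1*1**2, 77) - 37621 = (77 + (60 - 1*1**2)) - 37621 = (77 + (60 - 1*1)) - 37621 = (77 + (60 - 1)) - 37621 = (77 + 59) - 37621 = 136 - 37621 = -37485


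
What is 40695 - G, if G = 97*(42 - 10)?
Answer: 37591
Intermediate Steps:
G = 3104 (G = 97*32 = 3104)
40695 - G = 40695 - 1*3104 = 40695 - 3104 = 37591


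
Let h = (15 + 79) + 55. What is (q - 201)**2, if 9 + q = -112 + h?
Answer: 29929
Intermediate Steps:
h = 149 (h = 94 + 55 = 149)
q = 28 (q = -9 + (-112 + 149) = -9 + 37 = 28)
(q - 201)**2 = (28 - 201)**2 = (-173)**2 = 29929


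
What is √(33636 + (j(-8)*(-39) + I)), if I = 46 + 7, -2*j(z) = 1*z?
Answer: √33533 ≈ 183.12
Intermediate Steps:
j(z) = -z/2
I = 53
√(33636 + (j(-8)*(-39) + I)) = √(33636 + (-½*(-8)*(-39) + 53)) = √(33636 + (4*(-39) + 53)) = √(33636 + (-156 + 53)) = √(33636 - 103) = √33533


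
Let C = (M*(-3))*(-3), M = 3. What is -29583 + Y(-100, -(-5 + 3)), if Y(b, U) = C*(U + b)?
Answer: -32229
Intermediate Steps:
C = 27 (C = (3*(-3))*(-3) = -9*(-3) = 27)
Y(b, U) = 27*U + 27*b (Y(b, U) = 27*(U + b) = 27*U + 27*b)
-29583 + Y(-100, -(-5 + 3)) = -29583 + (27*(-(-5 + 3)) + 27*(-100)) = -29583 + (27*(-1*(-2)) - 2700) = -29583 + (27*2 - 2700) = -29583 + (54 - 2700) = -29583 - 2646 = -32229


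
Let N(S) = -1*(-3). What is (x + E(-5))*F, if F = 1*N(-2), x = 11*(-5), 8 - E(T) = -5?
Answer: -126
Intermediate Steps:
N(S) = 3
E(T) = 13 (E(T) = 8 - 1*(-5) = 8 + 5 = 13)
x = -55
F = 3 (F = 1*3 = 3)
(x + E(-5))*F = (-55 + 13)*3 = -42*3 = -126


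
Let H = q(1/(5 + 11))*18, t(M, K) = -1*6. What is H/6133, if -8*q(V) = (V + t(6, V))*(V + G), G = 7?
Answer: 96615/6280192 ≈ 0.015384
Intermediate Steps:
t(M, K) = -6
q(V) = -(-6 + V)*(7 + V)/8 (q(V) = -(V - 6)*(V + 7)/8 = -(-6 + V)*(7 + V)/8)
H = 96615/1024 (H = (21/4 - 1/(8*(5 + 11)) - 1/(8*(5 + 11)²))*18 = (21/4 - ⅛/16 - (1/16)²/8)*18 = (21/4 - ⅛*1/16 - (1/16)²/8)*18 = (21/4 - 1/128 - ⅛*1/256)*18 = (21/4 - 1/128 - 1/2048)*18 = (10735/2048)*18 = 96615/1024 ≈ 94.351)
H/6133 = (96615/1024)/6133 = (96615/1024)*(1/6133) = 96615/6280192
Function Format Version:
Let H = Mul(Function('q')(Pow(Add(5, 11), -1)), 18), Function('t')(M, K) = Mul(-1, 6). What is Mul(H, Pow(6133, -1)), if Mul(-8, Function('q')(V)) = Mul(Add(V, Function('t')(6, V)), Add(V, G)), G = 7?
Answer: Rational(96615, 6280192) ≈ 0.015384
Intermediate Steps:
Function('t')(M, K) = -6
Function('q')(V) = Mul(Rational(-1, 8), Add(-6, V), Add(7, V)) (Function('q')(V) = Mul(Rational(-1, 8), Mul(Add(V, -6), Add(V, 7))) = Mul(Rational(-1, 8), Mul(Add(-6, V), Add(7, V))) = Mul(Rational(-1, 8), Add(-6, V), Add(7, V)))
H = Rational(96615, 1024) (H = Mul(Add(Rational(21, 4), Mul(Rational(-1, 8), Pow(Add(5, 11), -1)), Mul(Rational(-1, 8), Pow(Pow(Add(5, 11), -1), 2))), 18) = Mul(Add(Rational(21, 4), Mul(Rational(-1, 8), Pow(16, -1)), Mul(Rational(-1, 8), Pow(Pow(16, -1), 2))), 18) = Mul(Add(Rational(21, 4), Mul(Rational(-1, 8), Rational(1, 16)), Mul(Rational(-1, 8), Pow(Rational(1, 16), 2))), 18) = Mul(Add(Rational(21, 4), Rational(-1, 128), Mul(Rational(-1, 8), Rational(1, 256))), 18) = Mul(Add(Rational(21, 4), Rational(-1, 128), Rational(-1, 2048)), 18) = Mul(Rational(10735, 2048), 18) = Rational(96615, 1024) ≈ 94.351)
Mul(H, Pow(6133, -1)) = Mul(Rational(96615, 1024), Pow(6133, -1)) = Mul(Rational(96615, 1024), Rational(1, 6133)) = Rational(96615, 6280192)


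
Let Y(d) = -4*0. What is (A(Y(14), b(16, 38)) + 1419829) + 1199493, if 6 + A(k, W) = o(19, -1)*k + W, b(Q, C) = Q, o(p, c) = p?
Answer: 2619332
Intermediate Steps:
Y(d) = 0
A(k, W) = -6 + W + 19*k (A(k, W) = -6 + (19*k + W) = -6 + (W + 19*k) = -6 + W + 19*k)
(A(Y(14), b(16, 38)) + 1419829) + 1199493 = ((-6 + 16 + 19*0) + 1419829) + 1199493 = ((-6 + 16 + 0) + 1419829) + 1199493 = (10 + 1419829) + 1199493 = 1419839 + 1199493 = 2619332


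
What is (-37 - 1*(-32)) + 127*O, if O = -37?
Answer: -4704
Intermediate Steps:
(-37 - 1*(-32)) + 127*O = (-37 - 1*(-32)) + 127*(-37) = (-37 + 32) - 4699 = -5 - 4699 = -4704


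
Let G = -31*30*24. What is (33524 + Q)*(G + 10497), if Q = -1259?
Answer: -381469095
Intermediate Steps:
G = -22320 (G = -930*24 = -22320)
(33524 + Q)*(G + 10497) = (33524 - 1259)*(-22320 + 10497) = 32265*(-11823) = -381469095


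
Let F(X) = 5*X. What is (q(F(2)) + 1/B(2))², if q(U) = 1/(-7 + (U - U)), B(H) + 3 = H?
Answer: 64/49 ≈ 1.3061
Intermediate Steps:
B(H) = -3 + H
q(U) = -⅐ (q(U) = 1/(-7 + 0) = 1/(-7) = -⅐)
(q(F(2)) + 1/B(2))² = (-⅐ + 1/(-3 + 2))² = (-⅐ + 1/(-1))² = (-⅐ - 1)² = (-8/7)² = 64/49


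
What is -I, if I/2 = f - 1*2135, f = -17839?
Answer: 39948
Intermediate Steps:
I = -39948 (I = 2*(-17839 - 1*2135) = 2*(-17839 - 2135) = 2*(-19974) = -39948)
-I = -1*(-39948) = 39948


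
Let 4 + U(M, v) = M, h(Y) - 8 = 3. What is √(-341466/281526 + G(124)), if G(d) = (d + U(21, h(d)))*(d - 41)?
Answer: 4*√1610151452462/46921 ≈ 108.17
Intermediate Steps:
h(Y) = 11 (h(Y) = 8 + 3 = 11)
U(M, v) = -4 + M
G(d) = (-41 + d)*(17 + d) (G(d) = (d + (-4 + 21))*(d - 41) = (d + 17)*(-41 + d) = (17 + d)*(-41 + d) = (-41 + d)*(17 + d))
√(-341466/281526 + G(124)) = √(-341466/281526 + (-697 + 124² - 24*124)) = √(-341466*1/281526 + (-697 + 15376 - 2976)) = √(-56911/46921 + 11703) = √(549059552/46921) = 4*√1610151452462/46921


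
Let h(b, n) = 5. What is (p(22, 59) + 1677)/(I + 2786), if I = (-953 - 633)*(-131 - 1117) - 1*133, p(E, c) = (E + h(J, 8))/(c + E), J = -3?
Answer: 5032/5945943 ≈ 0.00084629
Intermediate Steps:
p(E, c) = (5 + E)/(E + c) (p(E, c) = (E + 5)/(c + E) = (5 + E)/(E + c))
I = 1979195 (I = -1586*(-1248) - 133 = 1979328 - 133 = 1979195)
(p(22, 59) + 1677)/(I + 2786) = ((5 + 22)/(22 + 59) + 1677)/(1979195 + 2786) = (27/81 + 1677)/1981981 = ((1/81)*27 + 1677)*(1/1981981) = (⅓ + 1677)*(1/1981981) = (5032/3)*(1/1981981) = 5032/5945943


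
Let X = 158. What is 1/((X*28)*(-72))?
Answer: -1/318528 ≈ -3.1394e-6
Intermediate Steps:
1/((X*28)*(-72)) = 1/((158*28)*(-72)) = 1/(4424*(-72)) = 1/(-318528) = -1/318528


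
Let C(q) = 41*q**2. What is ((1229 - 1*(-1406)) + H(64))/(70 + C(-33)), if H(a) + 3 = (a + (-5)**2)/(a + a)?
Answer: 336985/5724032 ≈ 0.058872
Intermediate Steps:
H(a) = -3 + (25 + a)/(2*a) (H(a) = -3 + (a + (-5)**2)/(a + a) = -3 + (a + 25)/((2*a)) = -3 + (25 + a)*(1/(2*a)) = -3 + (25 + a)/(2*a))
((1229 - 1*(-1406)) + H(64))/(70 + C(-33)) = ((1229 - 1*(-1406)) + (5/2)*(5 - 1*64)/64)/(70 + 41*(-33)**2) = ((1229 + 1406) + (5/2)*(1/64)*(5 - 64))/(70 + 41*1089) = (2635 + (5/2)*(1/64)*(-59))/(70 + 44649) = (2635 - 295/128)/44719 = (336985/128)*(1/44719) = 336985/5724032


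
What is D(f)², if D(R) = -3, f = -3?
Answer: 9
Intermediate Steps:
D(f)² = (-3)² = 9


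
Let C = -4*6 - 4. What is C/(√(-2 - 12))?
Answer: 2*I*√14 ≈ 7.4833*I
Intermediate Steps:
C = -28 (C = -24 - 4 = -28)
C/(√(-2 - 12)) = -28/√(-2 - 12) = -28*(-I*√14/14) = -(-2)*I*√14 = 2*I*√14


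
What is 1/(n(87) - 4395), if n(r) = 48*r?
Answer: -1/219 ≈ -0.0045662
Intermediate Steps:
1/(n(87) - 4395) = 1/(48*87 - 4395) = 1/(4176 - 4395) = 1/(-219) = -1/219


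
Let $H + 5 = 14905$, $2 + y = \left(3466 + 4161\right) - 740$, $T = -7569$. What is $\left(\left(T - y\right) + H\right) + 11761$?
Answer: $12207$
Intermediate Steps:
$y = 6885$ ($y = -2 + \left(\left(3466 + 4161\right) - 740\right) = -2 + \left(7627 - 740\right) = -2 + 6887 = 6885$)
$H = 14900$ ($H = -5 + 14905 = 14900$)
$\left(\left(T - y\right) + H\right) + 11761 = \left(\left(-7569 - 6885\right) + 14900\right) + 11761 = \left(-14454 + 14900\right) + 11761 = 446 + 11761 = 12207$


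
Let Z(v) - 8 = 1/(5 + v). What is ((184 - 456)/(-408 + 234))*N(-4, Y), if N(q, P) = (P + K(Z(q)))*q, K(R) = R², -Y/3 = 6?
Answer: -11424/29 ≈ -393.93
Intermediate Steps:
Y = -18 (Y = -3*6 = -18)
Z(v) = 8 + 1/(5 + v)
N(q, P) = q*(P + (41 + 8*q)²/(5 + q)²) (N(q, P) = (P + ((41 + 8*q)/(5 + q))²)*q = (P + (41 + 8*q)²/(5 + q)²)*q = q*(P + (41 + 8*q)²/(5 + q)²))
((184 - 456)/(-408 + 234))*N(-4, Y) = ((184 - 456)/(-408 + 234))*(-18*(-4) - 4*(41 + 8*(-4))²/(5 - 4)²) = (-272/(-174))*(72 - 4*(41 - 32)²/1²) = (-272*(-1/174))*(72 - 4*1*9²) = 136*(72 - 4*1*81)/87 = 136*(72 - 324)/87 = (136/87)*(-252) = -11424/29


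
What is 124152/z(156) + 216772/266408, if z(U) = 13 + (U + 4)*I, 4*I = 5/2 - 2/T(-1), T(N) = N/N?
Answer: 2756853291/732622 ≈ 3763.0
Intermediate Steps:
T(N) = 1
I = ⅛ (I = (5/2 - 2/1)/4 = (5*(½) - 2*1)/4 = (5/2 - 2)/4 = (¼)*(½) = ⅛ ≈ 0.12500)
z(U) = 27/2 + U/8 (z(U) = 13 + (U + 4)*(⅛) = 13 + (4 + U)*(⅛) = 13 + (½ + U/8) = 27/2 + U/8)
124152/z(156) + 216772/266408 = 124152/(27/2 + (⅛)*156) + 216772/266408 = 124152/(27/2 + 39/2) + 216772*(1/266408) = 124152/33 + 54193/66602 = 124152*(1/33) + 54193/66602 = 41384/11 + 54193/66602 = 2756853291/732622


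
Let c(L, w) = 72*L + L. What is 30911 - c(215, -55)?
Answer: 15216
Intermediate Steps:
c(L, w) = 73*L
30911 - c(215, -55) = 30911 - 73*215 = 30911 - 1*15695 = 30911 - 15695 = 15216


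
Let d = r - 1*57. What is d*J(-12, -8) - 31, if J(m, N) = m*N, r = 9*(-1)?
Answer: -6367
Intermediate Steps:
r = -9
d = -66 (d = -9 - 1*57 = -9 - 57 = -66)
J(m, N) = N*m
d*J(-12, -8) - 31 = -(-528)*(-12) - 31 = -66*96 - 31 = -6336 - 31 = -6367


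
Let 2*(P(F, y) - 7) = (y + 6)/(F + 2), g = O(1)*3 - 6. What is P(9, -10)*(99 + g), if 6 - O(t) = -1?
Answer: 8550/11 ≈ 777.27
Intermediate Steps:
O(t) = 7 (O(t) = 6 - 1*(-1) = 6 + 1 = 7)
g = 15 (g = 7*3 - 6 = 21 - 6 = 15)
P(F, y) = 7 + (6 + y)/(2*(2 + F)) (P(F, y) = 7 + ((y + 6)/(F + 2))/2 = 7 + ((6 + y)/(2 + F))/2 = 7 + (6 + y)/(2*(2 + F)))
P(9, -10)*(99 + g) = ((34 - 10 + 14*9)/(2*(2 + 9)))*(99 + 15) = ((½)*(34 - 10 + 126)/11)*114 = ((½)*(1/11)*150)*114 = (75/11)*114 = 8550/11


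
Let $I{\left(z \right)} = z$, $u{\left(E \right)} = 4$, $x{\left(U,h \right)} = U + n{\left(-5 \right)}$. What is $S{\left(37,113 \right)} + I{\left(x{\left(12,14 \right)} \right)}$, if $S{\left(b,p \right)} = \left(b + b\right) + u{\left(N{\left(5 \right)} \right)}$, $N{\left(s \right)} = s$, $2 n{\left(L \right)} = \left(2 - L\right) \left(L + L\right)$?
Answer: $55$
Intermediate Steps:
$n{\left(L \right)} = L \left(2 - L\right)$ ($n{\left(L \right)} = \frac{\left(2 - L\right) \left(L + L\right)}{2} = \frac{\left(2 - L\right) 2 L}{2} = \frac{2 L \left(2 - L\right)}{2} = L \left(2 - L\right)$)
$x{\left(U,h \right)} = -35 + U$ ($x{\left(U,h \right)} = U - 5 \left(2 - -5\right) = U - 5 \left(2 + 5\right) = U - 35 = -35 + U$)
$S{\left(b,p \right)} = 4 + 2 b$ ($S{\left(b,p \right)} = \left(b + b\right) + 4 = 2 b + 4 = 4 + 2 b$)
$S{\left(37,113 \right)} + I{\left(x{\left(12,14 \right)} \right)} = \left(4 + 2 \cdot 37\right) + \left(-35 + 12\right) = \left(4 + 74\right) - 23 = 78 - 23 = 55$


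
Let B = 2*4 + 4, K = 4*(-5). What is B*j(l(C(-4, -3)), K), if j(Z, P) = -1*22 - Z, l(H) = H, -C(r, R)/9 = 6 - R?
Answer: 708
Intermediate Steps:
C(r, R) = -54 + 9*R (C(r, R) = -9*(6 - R) = -54 + 9*R)
K = -20
B = 12 (B = 8 + 4 = 12)
j(Z, P) = -22 - Z
B*j(l(C(-4, -3)), K) = 12*(-22 - (-54 + 9*(-3))) = 12*(-22 - (-54 - 27)) = 12*(-22 - 1*(-81)) = 12*(-22 + 81) = 12*59 = 708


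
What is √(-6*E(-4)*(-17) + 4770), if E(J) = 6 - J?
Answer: √5790 ≈ 76.092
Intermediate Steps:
√(-6*E(-4)*(-17) + 4770) = √(-6*(6 - 1*(-4))*(-17) + 4770) = √(-6*(6 + 4)*(-17) + 4770) = √(-6*10*(-17) + 4770) = √(-60*(-17) + 4770) = √(1020 + 4770) = √5790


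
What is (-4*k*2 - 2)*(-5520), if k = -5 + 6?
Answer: 55200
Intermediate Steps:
k = 1
(-4*k*2 - 2)*(-5520) = (-4*2 - 2)*(-5520) = (-8 - 2)*(-5520) = -10*(-5520) = 55200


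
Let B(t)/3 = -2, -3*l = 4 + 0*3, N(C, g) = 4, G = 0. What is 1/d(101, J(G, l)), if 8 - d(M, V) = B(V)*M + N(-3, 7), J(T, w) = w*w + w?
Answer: 1/610 ≈ 0.0016393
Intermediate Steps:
l = -4/3 (l = -(4 + 0*3)/3 = -(4 + 0)/3 = -⅓*4 = -4/3 ≈ -1.3333)
J(T, w) = w + w² (J(T, w) = w² + w = w + w²)
B(t) = -6 (B(t) = 3*(-2) = -6)
d(M, V) = 4 + 6*M (d(M, V) = 8 - (-6*M + 4) = 8 - (4 - 6*M) = 8 + (-4 + 6*M) = 4 + 6*M)
1/d(101, J(G, l)) = 1/(4 + 6*101) = 1/(4 + 606) = 1/610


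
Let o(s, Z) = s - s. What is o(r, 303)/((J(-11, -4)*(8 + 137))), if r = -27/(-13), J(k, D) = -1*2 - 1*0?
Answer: 0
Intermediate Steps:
J(k, D) = -2 (J(k, D) = -2 + 0 = -2)
r = 27/13 (r = -27*(-1/13) = 27/13 ≈ 2.0769)
o(s, Z) = 0
o(r, 303)/((J(-11, -4)*(8 + 137))) = 0/((-2*(8 + 137))) = 0/((-2*145)) = 0/(-290) = 0*(-1/290) = 0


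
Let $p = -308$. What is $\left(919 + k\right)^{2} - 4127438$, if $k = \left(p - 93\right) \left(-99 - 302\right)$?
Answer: $26149230962$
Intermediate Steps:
$k = 160801$ ($k = \left(-308 - 93\right) \left(-99 - 302\right) = \left(-401\right) \left(-401\right) = 160801$)
$\left(919 + k\right)^{2} - 4127438 = \left(919 + 160801\right)^{2} - 4127438 = 161720^{2} - 4127438 = 26153358400 - 4127438 = 26149230962$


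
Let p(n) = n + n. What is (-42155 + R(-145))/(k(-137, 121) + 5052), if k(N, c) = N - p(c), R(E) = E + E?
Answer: -42445/4673 ≈ -9.0830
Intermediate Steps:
p(n) = 2*n
R(E) = 2*E
k(N, c) = N - 2*c
(-42155 + R(-145))/(k(-137, 121) + 5052) = (-42155 + 2*(-145))/((-137 - 2*121) + 5052) = (-42155 - 290)/((-137 - 242) + 5052) = -42445/(-379 + 5052) = -42445/4673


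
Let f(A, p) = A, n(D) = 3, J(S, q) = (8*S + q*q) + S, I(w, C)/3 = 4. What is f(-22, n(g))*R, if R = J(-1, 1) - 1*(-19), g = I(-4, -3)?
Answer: -242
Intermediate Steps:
I(w, C) = 12 (I(w, C) = 3*4 = 12)
g = 12
J(S, q) = q² + 9*S (J(S, q) = (8*S + q²) + S = (q² + 8*S) + S = q² + 9*S)
R = 11 (R = (1² + 9*(-1)) - 1*(-19) = (1 - 9) + 19 = -8 + 19 = 11)
f(-22, n(g))*R = -22*11 = -242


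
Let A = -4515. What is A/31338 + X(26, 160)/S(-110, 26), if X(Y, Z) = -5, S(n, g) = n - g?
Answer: -76225/710328 ≈ -0.10731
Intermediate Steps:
A/31338 + X(26, 160)/S(-110, 26) = -4515/31338 - 5/(-110 - 1*26) = -4515*1/31338 - 5/(-110 - 26) = -1505/10446 - 5/(-136) = -1505/10446 - 5*(-1/136) = -1505/10446 + 5/136 = -76225/710328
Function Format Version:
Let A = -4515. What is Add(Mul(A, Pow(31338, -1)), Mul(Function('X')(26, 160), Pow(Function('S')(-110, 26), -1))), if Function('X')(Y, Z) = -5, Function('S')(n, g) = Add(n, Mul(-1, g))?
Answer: Rational(-76225, 710328) ≈ -0.10731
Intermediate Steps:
Add(Mul(A, Pow(31338, -1)), Mul(Function('X')(26, 160), Pow(Function('S')(-110, 26), -1))) = Add(Mul(-4515, Pow(31338, -1)), Mul(-5, Pow(Add(-110, Mul(-1, 26)), -1))) = Add(Mul(-4515, Rational(1, 31338)), Mul(-5, Pow(Add(-110, -26), -1))) = Add(Rational(-1505, 10446), Mul(-5, Pow(-136, -1))) = Add(Rational(-1505, 10446), Mul(-5, Rational(-1, 136))) = Add(Rational(-1505, 10446), Rational(5, 136)) = Rational(-76225, 710328)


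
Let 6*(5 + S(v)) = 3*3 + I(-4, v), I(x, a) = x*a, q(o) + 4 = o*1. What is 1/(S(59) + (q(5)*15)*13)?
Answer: 6/913 ≈ 0.0065717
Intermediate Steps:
q(o) = -4 + o (q(o) = -4 + o*1 = -4 + o)
I(x, a) = a*x
S(v) = -7/2 - 2*v/3 (S(v) = -5 + (3*3 + v*(-4))/6 = -5 + (9 - 4*v)/6 = -5 + (3/2 - 2*v/3) = -7/2 - 2*v/3)
1/(S(59) + (q(5)*15)*13) = 1/((-7/2 - ⅔*59) + ((-4 + 5)*15)*13) = 1/((-7/2 - 118/3) + (1*15)*13) = 1/(-257/6 + 15*13) = 1/(-257/6 + 195) = 1/(913/6) = 6/913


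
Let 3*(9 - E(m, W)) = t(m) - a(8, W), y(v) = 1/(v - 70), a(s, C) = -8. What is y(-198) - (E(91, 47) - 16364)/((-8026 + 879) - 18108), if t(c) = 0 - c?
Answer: -13202941/20305020 ≈ -0.65023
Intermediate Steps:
t(c) = -c
y(v) = 1/(-70 + v)
E(m, W) = 19/3 + m/3 (E(m, W) = 9 - (-m - 1*(-8))/3 = 9 - (-m + 8)/3 = 9 - (8 - m)/3 = 9 + (-8/3 + m/3) = 19/3 + m/3)
y(-198) - (E(91, 47) - 16364)/((-8026 + 879) - 18108) = 1/(-70 - 198) - ((19/3 + (⅓)*91) - 16364)/((-8026 + 879) - 18108) = 1/(-268) - ((19/3 + 91/3) - 16364)/(-7147 - 18108) = -1/268 - (110/3 - 16364)/(-25255) = -1/268 - (-48982)*(-1)/(3*25255) = -1/268 - 1*48982/75765 = -1/268 - 48982/75765 = -13202941/20305020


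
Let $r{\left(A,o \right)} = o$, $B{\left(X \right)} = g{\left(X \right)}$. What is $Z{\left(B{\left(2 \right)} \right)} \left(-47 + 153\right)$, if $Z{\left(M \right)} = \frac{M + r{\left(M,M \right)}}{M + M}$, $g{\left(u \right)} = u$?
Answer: $106$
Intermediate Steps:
$B{\left(X \right)} = X$
$Z{\left(M \right)} = 1$ ($Z{\left(M \right)} = \frac{M + M}{M + M} = \frac{2 M}{2 M} = 2 M \frac{1}{2 M} = 1$)
$Z{\left(B{\left(2 \right)} \right)} \left(-47 + 153\right) = 1 \left(-47 + 153\right) = 1 \cdot 106 = 106$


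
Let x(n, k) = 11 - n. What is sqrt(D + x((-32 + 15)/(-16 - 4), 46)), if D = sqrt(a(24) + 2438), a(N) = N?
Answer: sqrt(1015 + 100*sqrt(2462))/10 ≈ 7.7310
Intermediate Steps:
D = sqrt(2462) (D = sqrt(24 + 2438) = sqrt(2462) ≈ 49.619)
sqrt(D + x((-32 + 15)/(-16 - 4), 46)) = sqrt(sqrt(2462) + (11 - (-32 + 15)/(-16 - 4))) = sqrt(sqrt(2462) + (11 - (-17)/(-20))) = sqrt(sqrt(2462) + (11 - (-17)*(-1)/20)) = sqrt(sqrt(2462) + (11 - 1*17/20)) = sqrt(sqrt(2462) + (11 - 17/20)) = sqrt(sqrt(2462) + 203/20) = sqrt(203/20 + sqrt(2462))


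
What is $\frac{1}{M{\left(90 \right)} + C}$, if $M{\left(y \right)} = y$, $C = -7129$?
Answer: $- \frac{1}{7039} \approx -0.00014207$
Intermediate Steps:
$\frac{1}{M{\left(90 \right)} + C} = \frac{1}{90 - 7129} = \frac{1}{-7039} = - \frac{1}{7039}$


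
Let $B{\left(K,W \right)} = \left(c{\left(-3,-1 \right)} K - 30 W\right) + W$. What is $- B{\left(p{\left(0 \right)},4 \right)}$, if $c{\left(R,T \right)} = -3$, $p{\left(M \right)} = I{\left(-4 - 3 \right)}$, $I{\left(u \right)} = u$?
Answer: $95$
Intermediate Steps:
$p{\left(M \right)} = -7$ ($p{\left(M \right)} = -4 - 3 = -7$)
$B{\left(K,W \right)} = - 29 W - 3 K$ ($B{\left(K,W \right)} = \left(- 3 K - 30 W\right) + W = \left(- 30 W - 3 K\right) + W = - 29 W - 3 K$)
$- B{\left(p{\left(0 \right)},4 \right)} = - (\left(-29\right) 4 - -21) = - (-116 + 21) = \left(-1\right) \left(-95\right) = 95$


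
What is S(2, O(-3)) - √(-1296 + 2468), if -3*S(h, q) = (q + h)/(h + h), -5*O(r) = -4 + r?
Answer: -17/60 - 2*√293 ≈ -34.518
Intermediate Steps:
O(r) = ⅘ - r/5 (O(r) = -(-4 + r)/5 = ⅘ - r/5)
S(h, q) = -(h + q)/(6*h) (S(h, q) = -(q + h)/(3*(h + h)) = -(h + q)/(3*(2*h)) = -(h + q)*1/(2*h)/3 = -(h + q)/(6*h))
S(2, O(-3)) - √(-1296 + 2468) = (⅙)*(-1*2 - (⅘ - ⅕*(-3)))/2 - √(-1296 + 2468) = (⅙)*(½)*(-2 - (⅘ + ⅗)) - √1172 = (⅙)*(½)*(-2 - 1*7/5) - 2*√293 = (⅙)*(½)*(-2 - 7/5) - 2*√293 = (⅙)*(½)*(-17/5) - 2*√293 = -17/60 - 2*√293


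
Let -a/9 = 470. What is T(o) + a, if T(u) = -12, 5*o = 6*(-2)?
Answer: -4242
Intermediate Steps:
a = -4230 (a = -9*470 = -4230)
o = -12/5 (o = (6*(-2))/5 = (⅕)*(-12) = -12/5 ≈ -2.4000)
T(o) + a = -12 - 4230 = -4242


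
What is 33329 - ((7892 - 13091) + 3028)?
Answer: 35500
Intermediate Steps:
33329 - ((7892 - 13091) + 3028) = 33329 - (-5199 + 3028) = 33329 - 1*(-2171) = 33329 + 2171 = 35500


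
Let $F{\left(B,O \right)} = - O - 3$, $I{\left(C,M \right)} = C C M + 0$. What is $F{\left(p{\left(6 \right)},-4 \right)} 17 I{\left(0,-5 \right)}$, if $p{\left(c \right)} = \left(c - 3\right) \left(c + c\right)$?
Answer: $0$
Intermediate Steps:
$I{\left(C,M \right)} = M C^{2}$ ($I{\left(C,M \right)} = C^{2} M + 0 = M C^{2} + 0 = M C^{2}$)
$p{\left(c \right)} = 2 c \left(-3 + c\right)$ ($p{\left(c \right)} = \left(-3 + c\right) 2 c = 2 c \left(-3 + c\right)$)
$F{\left(B,O \right)} = -3 - O$
$F{\left(p{\left(6 \right)},-4 \right)} 17 I{\left(0,-5 \right)} = \left(-3 - -4\right) 17 \left(- 5 \cdot 0^{2}\right) = \left(-3 + 4\right) 17 \left(\left(-5\right) 0\right) = 1 \cdot 17 \cdot 0 = 17 \cdot 0 = 0$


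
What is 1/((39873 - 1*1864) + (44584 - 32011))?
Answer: 1/50582 ≈ 1.9770e-5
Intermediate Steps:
1/((39873 - 1*1864) + (44584 - 32011)) = 1/((39873 - 1864) + 12573) = 1/(38009 + 12573) = 1/50582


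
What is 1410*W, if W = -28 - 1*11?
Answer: -54990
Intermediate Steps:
W = -39 (W = -28 - 11 = -39)
1410*W = 1410*(-39) = -54990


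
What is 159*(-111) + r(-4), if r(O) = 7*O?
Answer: -17677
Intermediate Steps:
159*(-111) + r(-4) = 159*(-111) + 7*(-4) = -17649 - 28 = -17677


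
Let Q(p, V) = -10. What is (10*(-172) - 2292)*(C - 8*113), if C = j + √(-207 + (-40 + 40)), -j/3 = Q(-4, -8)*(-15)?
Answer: 5432248 - 12036*I*√23 ≈ 5.4322e+6 - 57723.0*I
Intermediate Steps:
j = -450 (j = -(-30)*(-15) = -3*150 = -450)
C = -450 + 3*I*√23 (C = -450 + √(-207 + (-40 + 40)) = -450 + √(-207 + 0) = -450 + √(-207) = -450 + 3*I*√23 ≈ -450.0 + 14.387*I)
(10*(-172) - 2292)*(C - 8*113) = (10*(-172) - 2292)*((-450 + 3*I*√23) - 8*113) = (-1720 - 2292)*((-450 + 3*I*√23) - 904) = -4012*(-1354 + 3*I*√23) = 5432248 - 12036*I*√23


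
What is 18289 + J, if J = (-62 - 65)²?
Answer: 34418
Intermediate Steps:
J = 16129 (J = (-127)² = 16129)
18289 + J = 18289 + 16129 = 34418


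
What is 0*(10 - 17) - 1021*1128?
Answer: -1151688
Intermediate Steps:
0*(10 - 17) - 1021*1128 = 0*(-7) - 1151688 = 0 - 1151688 = -1151688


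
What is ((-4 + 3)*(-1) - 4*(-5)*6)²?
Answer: 14641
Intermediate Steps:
((-4 + 3)*(-1) - 4*(-5)*6)² = (-1*(-1) + 20*6)² = (1 + 120)² = 121² = 14641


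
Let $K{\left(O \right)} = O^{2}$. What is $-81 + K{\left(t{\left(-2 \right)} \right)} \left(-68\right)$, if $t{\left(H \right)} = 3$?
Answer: $-693$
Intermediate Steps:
$-81 + K{\left(t{\left(-2 \right)} \right)} \left(-68\right) = -81 + 3^{2} \left(-68\right) = -81 + 9 \left(-68\right) = -81 - 612 = -693$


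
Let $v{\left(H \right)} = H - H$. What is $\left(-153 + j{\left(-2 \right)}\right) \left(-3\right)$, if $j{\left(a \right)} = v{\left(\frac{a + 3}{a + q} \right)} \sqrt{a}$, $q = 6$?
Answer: $459$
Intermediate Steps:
$v{\left(H \right)} = 0$
$j{\left(a \right)} = 0$ ($j{\left(a \right)} = 0 \sqrt{a} = 0$)
$\left(-153 + j{\left(-2 \right)}\right) \left(-3\right) = \left(-153 + 0\right) \left(-3\right) = \left(-153\right) \left(-3\right) = 459$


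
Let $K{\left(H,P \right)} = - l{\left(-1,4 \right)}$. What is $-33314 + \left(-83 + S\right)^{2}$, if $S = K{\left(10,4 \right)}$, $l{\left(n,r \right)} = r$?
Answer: $-25745$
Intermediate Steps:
$K{\left(H,P \right)} = -4$ ($K{\left(H,P \right)} = \left(-1\right) 4 = -4$)
$S = -4$
$-33314 + \left(-83 + S\right)^{2} = -33314 + \left(-83 - 4\right)^{2} = -33314 + \left(-87\right)^{2} = -33314 + 7569 = -25745$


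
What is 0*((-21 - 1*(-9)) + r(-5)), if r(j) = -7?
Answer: 0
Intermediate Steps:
0*((-21 - 1*(-9)) + r(-5)) = 0*((-21 - 1*(-9)) - 7) = 0*((-21 + 9) - 7) = 0*(-12 - 7) = 0*(-19) = 0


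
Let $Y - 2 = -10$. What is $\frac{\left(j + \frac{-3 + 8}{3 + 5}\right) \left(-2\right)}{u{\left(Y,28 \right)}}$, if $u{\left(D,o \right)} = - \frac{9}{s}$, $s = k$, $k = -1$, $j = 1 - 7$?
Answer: $\frac{43}{36} \approx 1.1944$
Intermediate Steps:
$j = -6$ ($j = 1 - 7 = -6$)
$Y = -8$ ($Y = 2 - 10 = -8$)
$s = -1$
$u{\left(D,o \right)} = 9$ ($u{\left(D,o \right)} = - \frac{9}{-1} = \left(-9\right) \left(-1\right) = 9$)
$\frac{\left(j + \frac{-3 + 8}{3 + 5}\right) \left(-2\right)}{u{\left(Y,28 \right)}} = \frac{\left(-6 + \frac{-3 + 8}{3 + 5}\right) \left(-2\right)}{9} = \left(-6 + \frac{5}{8}\right) \left(-2\right) \frac{1}{9} = \left(- \frac{43}{8}\right) \left(-2\right) \frac{1}{9} = \frac{43}{4} \cdot \frac{1}{9} = \frac{43}{36}$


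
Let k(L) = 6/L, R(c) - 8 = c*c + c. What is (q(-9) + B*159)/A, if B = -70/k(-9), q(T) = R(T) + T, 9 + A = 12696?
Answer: 16766/12687 ≈ 1.3215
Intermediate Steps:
R(c) = 8 + c + c² (R(c) = 8 + (c*c + c) = 8 + (c² + c) = 8 + (c + c²) = 8 + c + c²)
A = 12687 (A = -9 + 12696 = 12687)
q(T) = 8 + T² + 2*T (q(T) = (8 + T + T²) + T = 8 + T² + 2*T)
B = 105 (B = -70/(6/(-9)) = -70/(6*(-⅑)) = -70/(-⅔) = -70*(-3/2) = 105)
(q(-9) + B*159)/A = ((8 + (-9)² + 2*(-9)) + 105*159)/12687 = ((8 + 81 - 18) + 16695)*(1/12687) = (71 + 16695)*(1/12687) = 16766*(1/12687) = 16766/12687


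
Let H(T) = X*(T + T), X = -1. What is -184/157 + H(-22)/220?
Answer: -763/785 ≈ -0.97197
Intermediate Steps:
H(T) = -2*T (H(T) = -(T + T) = -2*T)
-184/157 + H(-22)/220 = -184/157 - 2*(-22)/220 = -184*1/157 + 44*(1/220) = -184/157 + 1/5 = -763/785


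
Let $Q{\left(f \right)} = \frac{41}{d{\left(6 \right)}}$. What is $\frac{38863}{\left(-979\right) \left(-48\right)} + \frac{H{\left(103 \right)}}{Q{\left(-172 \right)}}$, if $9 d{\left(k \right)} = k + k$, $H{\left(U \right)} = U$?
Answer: $\frac{243847}{58384} \approx 4.1766$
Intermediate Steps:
$d{\left(k \right)} = \frac{2 k}{9}$ ($d{\left(k \right)} = \frac{k + k}{9} = \frac{2 k}{9}$)
$Q{\left(f \right)} = \frac{123}{4}$ ($Q{\left(f \right)} = \frac{41}{\frac{2}{9} \cdot 6} = \frac{41}{\frac{4}{3}} = 41 \cdot \frac{3}{4} = \frac{123}{4}$)
$\frac{38863}{\left(-979\right) \left(-48\right)} + \frac{H{\left(103 \right)}}{Q{\left(-172 \right)}} = \frac{38863}{\left(-979\right) \left(-48\right)} + \frac{103}{\frac{123}{4}} = \frac{38863}{46992} + 103 \cdot \frac{4}{123} = 38863 \cdot \frac{1}{46992} + \frac{412}{123} = \frac{3533}{4272} + \frac{412}{123} = \frac{243847}{58384}$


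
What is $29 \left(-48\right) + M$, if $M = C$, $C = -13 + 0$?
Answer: $-1405$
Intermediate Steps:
$C = -13$
$M = -13$
$29 \left(-48\right) + M = 29 \left(-48\right) - 13 = -1392 - 13 = -1405$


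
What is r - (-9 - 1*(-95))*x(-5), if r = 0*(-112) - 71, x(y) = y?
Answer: 359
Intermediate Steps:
r = -71 (r = 0 - 71 = -71)
r - (-9 - 1*(-95))*x(-5) = -71 - (-9 - 1*(-95))*(-5) = -71 - (-9 + 95)*(-5) = -71 - 86*(-5) = -71 - 1*(-430) = -71 + 430 = 359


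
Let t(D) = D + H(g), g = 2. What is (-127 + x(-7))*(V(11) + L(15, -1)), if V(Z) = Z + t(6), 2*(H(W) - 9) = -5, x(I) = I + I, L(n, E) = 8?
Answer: -8883/2 ≈ -4441.5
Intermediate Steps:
x(I) = 2*I
H(W) = 13/2 (H(W) = 9 + (½)*(-5) = 9 - 5/2 = 13/2)
t(D) = 13/2 + D (t(D) = D + 13/2 = 13/2 + D)
V(Z) = 25/2 + Z (V(Z) = Z + (13/2 + 6) = Z + 25/2 = 25/2 + Z)
(-127 + x(-7))*(V(11) + L(15, -1)) = (-127 + 2*(-7))*((25/2 + 11) + 8) = (-127 - 14)*(47/2 + 8) = -141*63/2 = -8883/2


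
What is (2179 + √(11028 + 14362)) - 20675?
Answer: -18496 + √25390 ≈ -18337.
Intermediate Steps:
(2179 + √(11028 + 14362)) - 20675 = (2179 + √25390) - 20675 = -18496 + √25390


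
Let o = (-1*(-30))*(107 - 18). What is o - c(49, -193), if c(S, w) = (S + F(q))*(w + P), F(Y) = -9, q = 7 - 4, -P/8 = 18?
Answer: 16150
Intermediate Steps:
P = -144 (P = -8*18 = -144)
q = 3
c(S, w) = (-144 + w)*(-9 + S) (c(S, w) = (S - 9)*(w - 144) = (-9 + S)*(-144 + w) = (-144 + w)*(-9 + S))
o = 2670 (o = 30*89 = 2670)
o - c(49, -193) = 2670 - (1296 - 144*49 - 9*(-193) + 49*(-193)) = 2670 - (1296 - 7056 + 1737 - 9457) = 2670 - 1*(-13480) = 2670 + 13480 = 16150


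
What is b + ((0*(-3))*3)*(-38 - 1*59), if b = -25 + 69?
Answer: 44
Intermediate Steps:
b = 44
b + ((0*(-3))*3)*(-38 - 1*59) = 44 + ((0*(-3))*3)*(-38 - 1*59) = 44 + (0*3)*(-38 - 59) = 44 + 0*(-97) = 44 + 0 = 44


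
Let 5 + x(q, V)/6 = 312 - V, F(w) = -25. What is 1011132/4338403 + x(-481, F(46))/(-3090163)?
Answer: 3115920595740/13406372429689 ≈ 0.23242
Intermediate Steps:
x(q, V) = 1842 - 6*V (x(q, V) = -30 + 6*(312 - V) = -30 + (1872 - 6*V) = 1842 - 6*V)
1011132/4338403 + x(-481, F(46))/(-3090163) = 1011132/4338403 + (1842 - 6*(-25))/(-3090163) = 1011132*(1/4338403) + (1842 + 150)*(-1/3090163) = 1011132/4338403 + 1992*(-1/3090163) = 1011132/4338403 - 1992/3090163 = 3115920595740/13406372429689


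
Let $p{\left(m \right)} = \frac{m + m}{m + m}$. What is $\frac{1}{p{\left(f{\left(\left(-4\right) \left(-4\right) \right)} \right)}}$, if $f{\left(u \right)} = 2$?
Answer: $1$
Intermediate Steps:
$p{\left(m \right)} = 1$ ($p{\left(m \right)} = \frac{2 m}{2 m} = 2 m \frac{1}{2 m} = 1$)
$\frac{1}{p{\left(f{\left(\left(-4\right) \left(-4\right) \right)} \right)}} = 1^{-1} = 1$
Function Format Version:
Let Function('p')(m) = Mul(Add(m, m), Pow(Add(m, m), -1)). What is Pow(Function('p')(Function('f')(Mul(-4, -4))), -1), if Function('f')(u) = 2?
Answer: 1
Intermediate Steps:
Function('p')(m) = 1 (Function('p')(m) = Mul(Mul(2, m), Pow(Mul(2, m), -1)) = Mul(Mul(2, m), Mul(Rational(1, 2), Pow(m, -1))) = 1)
Pow(Function('p')(Function('f')(Mul(-4, -4))), -1) = Pow(1, -1) = 1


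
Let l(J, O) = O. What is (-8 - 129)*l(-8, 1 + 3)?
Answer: -548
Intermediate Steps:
(-8 - 129)*l(-8, 1 + 3) = (-8 - 129)*(1 + 3) = -137*4 = -548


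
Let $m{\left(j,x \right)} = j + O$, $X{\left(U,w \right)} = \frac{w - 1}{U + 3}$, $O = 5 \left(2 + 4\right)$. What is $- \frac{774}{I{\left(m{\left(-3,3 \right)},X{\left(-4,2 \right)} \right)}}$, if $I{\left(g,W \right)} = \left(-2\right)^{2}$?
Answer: $- \frac{387}{2} \approx -193.5$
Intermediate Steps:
$O = 30$ ($O = 5 \cdot 6 = 30$)
$X{\left(U,w \right)} = \frac{-1 + w}{3 + U}$
$m{\left(j,x \right)} = 30 + j$ ($m{\left(j,x \right)} = j + 30 = 30 + j$)
$I{\left(g,W \right)} = 4$
$- \frac{774}{I{\left(m{\left(-3,3 \right)},X{\left(-4,2 \right)} \right)}} = - \frac{774}{4} = \left(-774\right) \frac{1}{4} = - \frac{387}{2}$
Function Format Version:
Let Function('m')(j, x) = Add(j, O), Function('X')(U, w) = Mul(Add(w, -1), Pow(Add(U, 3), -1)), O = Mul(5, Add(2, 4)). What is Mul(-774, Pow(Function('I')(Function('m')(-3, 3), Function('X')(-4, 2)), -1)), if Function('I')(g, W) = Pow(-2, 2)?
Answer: Rational(-387, 2) ≈ -193.50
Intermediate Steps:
O = 30 (O = Mul(5, 6) = 30)
Function('X')(U, w) = Mul(Pow(Add(3, U), -1), Add(-1, w)) (Function('X')(U, w) = Mul(Add(-1, w), Pow(Add(3, U), -1)) = Mul(Pow(Add(3, U), -1), Add(-1, w)))
Function('m')(j, x) = Add(30, j) (Function('m')(j, x) = Add(j, 30) = Add(30, j))
Function('I')(g, W) = 4
Mul(-774, Pow(Function('I')(Function('m')(-3, 3), Function('X')(-4, 2)), -1)) = Mul(-774, Pow(4, -1)) = Mul(-774, Rational(1, 4)) = Rational(-387, 2)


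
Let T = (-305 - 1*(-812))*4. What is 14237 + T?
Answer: 16265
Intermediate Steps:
T = 2028 (T = (-305 + 812)*4 = 507*4 = 2028)
14237 + T = 14237 + 2028 = 16265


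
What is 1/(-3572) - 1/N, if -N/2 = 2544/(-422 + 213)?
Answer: -187909/4543584 ≈ -0.041357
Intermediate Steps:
N = 5088/209 (N = -5088/(-422 + 213) = -5088/(-209) = -5088*(-1)/209 = -2*(-2544/209) = 5088/209 ≈ 24.344)
1/(-3572) - 1/N = 1/(-3572) - 1/5088/209 = -1/3572 - 1*209/5088 = -1/3572 - 209/5088 = -187909/4543584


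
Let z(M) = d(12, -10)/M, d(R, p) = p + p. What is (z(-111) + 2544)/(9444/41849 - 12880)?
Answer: -2954581249/14957407509 ≈ -0.19753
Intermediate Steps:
d(R, p) = 2*p
z(M) = -20/M (z(M) = (2*(-10))/M = -20/M)
(z(-111) + 2544)/(9444/41849 - 12880) = (-20/(-111) + 2544)/(9444/41849 - 12880) = (-20*(-1/111) + 2544)/(9444*(1/41849) - 12880) = (20/111 + 2544)/(9444/41849 - 12880) = 282404/(111*(-539005676/41849)) = (282404/111)*(-41849/539005676) = -2954581249/14957407509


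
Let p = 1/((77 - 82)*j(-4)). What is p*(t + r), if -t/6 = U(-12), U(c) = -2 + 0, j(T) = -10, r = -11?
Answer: 1/50 ≈ 0.020000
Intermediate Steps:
U(c) = -2
t = 12 (t = -6*(-2) = 12)
p = 1/50 (p = 1/((77 - 82)*(-10)) = -⅒/(-5) = -⅕*(-⅒) = 1/50 ≈ 0.020000)
p*(t + r) = (12 - 11)/50 = (1/50)*1 = 1/50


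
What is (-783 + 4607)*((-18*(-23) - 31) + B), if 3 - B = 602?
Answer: -825984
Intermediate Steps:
B = -599 (B = 3 - 1*602 = 3 - 602 = -599)
(-783 + 4607)*((-18*(-23) - 31) + B) = (-783 + 4607)*((-18*(-23) - 31) - 599) = 3824*((414 - 31) - 599) = 3824*(383 - 599) = 3824*(-216) = -825984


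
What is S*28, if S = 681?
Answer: 19068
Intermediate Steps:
S*28 = 681*28 = 19068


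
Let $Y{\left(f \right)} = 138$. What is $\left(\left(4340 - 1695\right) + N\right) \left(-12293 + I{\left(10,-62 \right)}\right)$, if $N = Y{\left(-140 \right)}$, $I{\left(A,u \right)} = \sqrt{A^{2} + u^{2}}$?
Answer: $-34211419 + 5566 \sqrt{986} \approx -3.4037 \cdot 10^{7}$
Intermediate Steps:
$N = 138$
$\left(\left(4340 - 1695\right) + N\right) \left(-12293 + I{\left(10,-62 \right)}\right) = \left(\left(4340 - 1695\right) + 138\right) \left(-12293 + \sqrt{10^{2} + \left(-62\right)^{2}}\right) = \left(\left(4340 - 1695\right) + 138\right) \left(-12293 + \sqrt{100 + 3844}\right) = \left(2645 + 138\right) \left(-12293 + \sqrt{3944}\right) = 2783 \left(-12293 + 2 \sqrt{986}\right) = -34211419 + 5566 \sqrt{986}$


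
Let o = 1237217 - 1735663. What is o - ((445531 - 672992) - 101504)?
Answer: -169481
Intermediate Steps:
o = -498446
o - ((445531 - 672992) - 101504) = -498446 - ((445531 - 672992) - 101504) = -498446 - (-227461 - 101504) = -498446 - 1*(-328965) = -498446 + 328965 = -169481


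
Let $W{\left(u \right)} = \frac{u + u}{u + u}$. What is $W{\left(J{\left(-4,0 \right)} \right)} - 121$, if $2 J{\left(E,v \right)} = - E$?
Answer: $-120$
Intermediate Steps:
$J{\left(E,v \right)} = - \frac{E}{2}$ ($J{\left(E,v \right)} = \frac{\left(-1\right) E}{2} = - \frac{E}{2}$)
$W{\left(u \right)} = 1$ ($W{\left(u \right)} = \frac{2 u}{2 u} = 2 u \frac{1}{2 u} = 1$)
$W{\left(J{\left(-4,0 \right)} \right)} - 121 = 1 - 121 = -120$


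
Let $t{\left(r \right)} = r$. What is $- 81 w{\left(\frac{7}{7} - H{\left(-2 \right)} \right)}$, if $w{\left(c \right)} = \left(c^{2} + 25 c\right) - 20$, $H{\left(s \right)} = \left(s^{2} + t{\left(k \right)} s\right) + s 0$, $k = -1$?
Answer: $9720$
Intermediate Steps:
$H{\left(s \right)} = s^{2} - s$ ($H{\left(s \right)} = \left(s^{2} - s\right) + s 0 = \left(s^{2} - s\right) + 0 = s^{2} - s$)
$w{\left(c \right)} = -20 + c^{2} + 25 c$
$- 81 w{\left(\frac{7}{7} - H{\left(-2 \right)} \right)} = - 81 \left(-20 + \left(\frac{7}{7} - - 2 \left(-1 - 2\right)\right)^{2} + 25 \left(\frac{7}{7} - - 2 \left(-1 - 2\right)\right)\right) = - 81 \left(-20 + \left(7 \cdot \frac{1}{7} - \left(-2\right) \left(-3\right)\right)^{2} + 25 \left(7 \cdot \frac{1}{7} - \left(-2\right) \left(-3\right)\right)\right) = - 81 \left(-20 + \left(1 - 6\right)^{2} + 25 \left(1 - 6\right)\right) = - 81 \left(-20 + \left(-5\right)^{2} + 25 \left(-5\right)\right) = - 81 \left(-20 + 25 - 125\right) = \left(-81\right) \left(-120\right) = 9720$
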